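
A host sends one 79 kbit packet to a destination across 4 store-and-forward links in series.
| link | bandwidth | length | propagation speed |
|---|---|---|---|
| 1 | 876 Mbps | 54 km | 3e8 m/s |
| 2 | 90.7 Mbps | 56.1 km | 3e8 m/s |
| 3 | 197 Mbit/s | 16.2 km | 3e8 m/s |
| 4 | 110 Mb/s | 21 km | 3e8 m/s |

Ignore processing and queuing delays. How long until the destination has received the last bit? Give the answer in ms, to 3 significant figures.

L = 79000 bits.
Transmission delays (L/R per hop): 0.0901826, 0.871003, 0.401015, 0.718182 ms; sum = 2.08038 ms.
Propagation delays (d/s per hop): 0.18, 0.187, 0.054, 0.07 ms; sum = 0.491 ms.
End-to-end = 2.57 ms.

2.57 ms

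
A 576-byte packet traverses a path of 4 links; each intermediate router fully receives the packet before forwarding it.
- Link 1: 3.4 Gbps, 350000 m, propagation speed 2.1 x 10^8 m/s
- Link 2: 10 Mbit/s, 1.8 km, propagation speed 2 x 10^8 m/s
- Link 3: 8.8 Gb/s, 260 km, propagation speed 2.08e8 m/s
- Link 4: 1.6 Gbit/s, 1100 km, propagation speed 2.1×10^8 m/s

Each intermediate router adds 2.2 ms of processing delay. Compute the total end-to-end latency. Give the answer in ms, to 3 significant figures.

15.2 ms

L = 576 × 8 = 4608 bits.
Transmission delays (L/R per hop): 0.00135529, 0.4608, 0.000523636, 0.00288 ms; sum = 0.465559 ms.
Propagation delays (d/s per hop): 1.66667, 0.009, 1.25, 5.2381 ms; sum = 8.16376 ms.
Processing at 3 router(s): 3 × 2.2 ms = 6.6 ms.
End-to-end = 15.2 ms.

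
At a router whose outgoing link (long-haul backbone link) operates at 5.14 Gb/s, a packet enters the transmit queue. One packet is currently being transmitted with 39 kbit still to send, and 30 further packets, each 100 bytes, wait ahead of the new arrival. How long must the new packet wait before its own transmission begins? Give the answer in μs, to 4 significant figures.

12.26 μs

Each queued packet: L/R = 800/5140000000 = 0.155642 μs.
30 queued → 4.66926 μs.
Plus remaining 39000 bits of current packet: 7.58755 μs.
Queuing delay = 12.26 μs.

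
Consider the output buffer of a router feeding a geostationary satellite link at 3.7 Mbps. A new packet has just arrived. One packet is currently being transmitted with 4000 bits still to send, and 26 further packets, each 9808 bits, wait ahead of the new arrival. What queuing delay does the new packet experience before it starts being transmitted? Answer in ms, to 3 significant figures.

Each queued packet: L/R = 9808/3700000 = 2.65081 ms.
26 queued → 68.9211 ms.
Plus remaining 4000 bits of current packet: 1.08108 ms.
Queuing delay = 70.0 ms.

70.0 ms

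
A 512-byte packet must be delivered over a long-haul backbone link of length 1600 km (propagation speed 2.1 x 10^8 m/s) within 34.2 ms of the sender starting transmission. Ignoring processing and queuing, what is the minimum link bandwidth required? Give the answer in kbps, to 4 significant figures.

L = 4096 bits.
Propagation delay = 1600000 / 210000000 = 7.61905 ms.
Transmission budget = 34.2 − 7.61905 = 26.581 ms.
R ≥ L / t_tx = 4096 bits / 0.026581 s = 154.1 kbps.

154.1 kbps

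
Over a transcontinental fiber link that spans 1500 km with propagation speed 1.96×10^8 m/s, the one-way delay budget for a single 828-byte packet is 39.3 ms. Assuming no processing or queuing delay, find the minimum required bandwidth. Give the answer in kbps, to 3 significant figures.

L = 6624 bits.
Propagation delay = 1500000 / 196000000 = 7.65306 ms.
Transmission budget = 39.3 − 7.65306 = 31.6469 ms.
R ≥ L / t_tx = 6624 bits / 0.0316469 s = 209 kbps.

209 kbps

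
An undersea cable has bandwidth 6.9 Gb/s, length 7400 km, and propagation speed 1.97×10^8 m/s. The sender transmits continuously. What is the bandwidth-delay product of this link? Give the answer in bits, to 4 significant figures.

Propagation delay = 7400000 / 197000000 = 0.0375635 s.
BDP = R × t_prop = 6900000000 × 0.0375635 = 259188000 bits.

259200000 bits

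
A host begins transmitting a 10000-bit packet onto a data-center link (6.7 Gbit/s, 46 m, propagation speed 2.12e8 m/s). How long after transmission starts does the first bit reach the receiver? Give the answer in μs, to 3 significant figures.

First bit experiences only propagation delay: d/s = 46/212000000 = 0.217 μs.

0.217 μs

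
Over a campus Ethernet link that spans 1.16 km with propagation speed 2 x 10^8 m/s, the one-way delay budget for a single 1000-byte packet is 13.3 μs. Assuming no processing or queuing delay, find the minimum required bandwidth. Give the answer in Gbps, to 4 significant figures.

L = 8000 bits.
Propagation delay = 1160 / 200000000 = 5.8 μs.
Transmission budget = 13.3 − 5.8 = 7.5 μs.
R ≥ L / t_tx = 8000 bits / 7.5e-06 s = 1.067 Gbps.

1.067 Gbps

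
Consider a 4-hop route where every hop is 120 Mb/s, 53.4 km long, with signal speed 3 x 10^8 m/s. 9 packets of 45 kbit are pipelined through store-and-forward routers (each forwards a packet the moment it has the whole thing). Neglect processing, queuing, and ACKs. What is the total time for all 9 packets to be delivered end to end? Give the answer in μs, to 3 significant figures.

Per-hop transmission t_tx = L/R = 45000/120000000 = 375 μs.
Per-hop propagation t_prop = 53400/300000000 = 178 μs.
Pipeline fill: first packet needs 4·t_tx to clear all hops; remaining 8 packets each add one t_tx.
Total = (4+9-1)·t_tx + 4·t_prop = 12·375 + 4·178 = 5210 μs.

5210 μs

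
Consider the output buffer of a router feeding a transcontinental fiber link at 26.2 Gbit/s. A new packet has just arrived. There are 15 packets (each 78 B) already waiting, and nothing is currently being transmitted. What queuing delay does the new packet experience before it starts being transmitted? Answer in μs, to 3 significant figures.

0.357 μs

Each queued packet: L/R = 624/26200000000 = 0.0238168 μs.
15 queued → 0.357252 μs.
Queuing delay = 0.357 μs.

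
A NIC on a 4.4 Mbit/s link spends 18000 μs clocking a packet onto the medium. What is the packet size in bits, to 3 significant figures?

79200 bits

L = R × t_tx = 4400000 b/s × 0.018 s = 79200 bits.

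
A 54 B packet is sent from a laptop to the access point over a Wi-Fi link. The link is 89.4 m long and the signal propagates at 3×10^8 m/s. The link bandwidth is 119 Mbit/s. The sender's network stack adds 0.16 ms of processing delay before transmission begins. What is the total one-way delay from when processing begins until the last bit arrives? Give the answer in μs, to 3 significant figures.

164 μs

L = 54 × 8 = 432 bits.
Transmission delay = L/R = 432 / 119000000 = 3.63025 μs.
Propagation delay = d/s = 89.4 m / 300000000 m/s = 0.298 μs.
Plus processing delay 0.16 ms = 160 μs.
Total = 164 μs.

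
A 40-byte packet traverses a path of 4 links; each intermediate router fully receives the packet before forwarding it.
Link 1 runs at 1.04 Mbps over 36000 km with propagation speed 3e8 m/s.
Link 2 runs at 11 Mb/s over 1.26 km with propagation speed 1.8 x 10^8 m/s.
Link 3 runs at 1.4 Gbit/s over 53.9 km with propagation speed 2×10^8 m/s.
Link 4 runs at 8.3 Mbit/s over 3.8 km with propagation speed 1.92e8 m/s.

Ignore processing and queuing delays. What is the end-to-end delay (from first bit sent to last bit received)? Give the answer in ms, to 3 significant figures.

121 ms

L = 40 × 8 = 320 bits.
Transmission delays (L/R per hop): 0.307692, 0.0290909, 0.000228571, 0.0385542 ms; sum = 0.375566 ms.
Propagation delays (d/s per hop): 120, 0.007, 0.2695, 0.0197917 ms; sum = 120.296 ms.
End-to-end = 121 ms.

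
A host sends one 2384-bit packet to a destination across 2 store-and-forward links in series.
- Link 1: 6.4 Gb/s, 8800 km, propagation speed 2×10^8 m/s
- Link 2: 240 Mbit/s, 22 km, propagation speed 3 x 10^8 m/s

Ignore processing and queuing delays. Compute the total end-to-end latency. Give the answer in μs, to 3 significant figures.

44100 μs

Transmission delays (L/R per hop): 0.3725, 9.93333 μs; sum = 10.3058 μs.
Propagation delays (d/s per hop): 44000, 73.3333 μs; sum = 44073.3 μs.
End-to-end = 44100 μs.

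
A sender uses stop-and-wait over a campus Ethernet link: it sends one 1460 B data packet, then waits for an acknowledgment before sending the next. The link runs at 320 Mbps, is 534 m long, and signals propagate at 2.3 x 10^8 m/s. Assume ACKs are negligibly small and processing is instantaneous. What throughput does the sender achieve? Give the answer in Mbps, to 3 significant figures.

t_tx = L/R = 11680/320000000 = 3.65e-05 s.
t_prop = 534/2.3e+08 = 2.32174e-06 s; RTT = 4.64348e-06 s.
Cycle = t_tx + RTT = 4.11435e-05 s.
Throughput = L / cycle = 11680 / 4.11435e-05 = 284 Mbps.

284 Mbps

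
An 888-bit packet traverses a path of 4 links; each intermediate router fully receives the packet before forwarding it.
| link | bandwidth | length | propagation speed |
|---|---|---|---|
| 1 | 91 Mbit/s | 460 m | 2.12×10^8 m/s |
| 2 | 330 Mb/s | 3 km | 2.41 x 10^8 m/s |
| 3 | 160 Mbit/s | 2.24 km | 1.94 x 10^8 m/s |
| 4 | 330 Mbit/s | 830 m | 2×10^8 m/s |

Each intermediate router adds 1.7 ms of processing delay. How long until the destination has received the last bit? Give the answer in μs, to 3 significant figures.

Transmission delays (L/R per hop): 9.75824, 2.69091, 5.55, 2.69091 μs; sum = 20.6901 μs.
Propagation delays (d/s per hop): 2.16981, 12.4481, 11.5464, 4.15 μs; sum = 30.3143 μs.
Processing at 3 router(s): 3 × 1.7 ms = 5100 μs.
End-to-end = 5150 μs.

5150 μs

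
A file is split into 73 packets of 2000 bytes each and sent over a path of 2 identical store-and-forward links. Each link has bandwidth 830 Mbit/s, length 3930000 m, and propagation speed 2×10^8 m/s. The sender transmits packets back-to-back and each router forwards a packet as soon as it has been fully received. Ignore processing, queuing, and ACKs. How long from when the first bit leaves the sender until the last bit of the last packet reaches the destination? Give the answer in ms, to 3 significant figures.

40.7 ms

Per-hop transmission t_tx = L/R = 16000/830000000 = 0.0192771 ms.
Per-hop propagation t_prop = 3930000/200000000 = 19.65 ms.
Pipeline fill: first packet needs 2·t_tx to clear all hops; remaining 72 packets each add one t_tx.
Total = (2+73-1)·t_tx + 2·t_prop = 74·0.0192771 + 2·19.65 = 40.7 ms.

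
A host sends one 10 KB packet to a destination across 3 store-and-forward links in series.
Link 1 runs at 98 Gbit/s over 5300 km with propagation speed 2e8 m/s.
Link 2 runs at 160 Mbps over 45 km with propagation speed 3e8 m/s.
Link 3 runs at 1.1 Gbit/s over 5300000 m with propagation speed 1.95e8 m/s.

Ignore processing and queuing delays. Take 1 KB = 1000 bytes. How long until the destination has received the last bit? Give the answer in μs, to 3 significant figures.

L = 80000 bits.
Transmission delays (L/R per hop): 0.816327, 500, 72.7273 μs; sum = 573.544 μs.
Propagation delays (d/s per hop): 26500, 150, 27179.5 μs; sum = 53829.5 μs.
End-to-end = 54400 μs.

54400 μs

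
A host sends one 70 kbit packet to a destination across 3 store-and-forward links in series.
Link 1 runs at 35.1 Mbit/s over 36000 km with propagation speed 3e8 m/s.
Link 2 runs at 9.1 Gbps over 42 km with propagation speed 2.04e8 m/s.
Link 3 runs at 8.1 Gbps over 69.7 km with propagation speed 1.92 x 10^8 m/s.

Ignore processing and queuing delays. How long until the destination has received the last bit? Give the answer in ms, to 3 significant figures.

L = 70000 bits.
Transmission delays (L/R per hop): 1.9943, 0.00769231, 0.00864198 ms; sum = 2.01064 ms.
Propagation delays (d/s per hop): 120, 0.205882, 0.363021 ms; sum = 120.569 ms.
End-to-end = 123 ms.

123 ms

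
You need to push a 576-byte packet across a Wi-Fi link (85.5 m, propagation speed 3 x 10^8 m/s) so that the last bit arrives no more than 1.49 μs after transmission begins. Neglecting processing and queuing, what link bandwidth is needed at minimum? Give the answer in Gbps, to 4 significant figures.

3.824 Gbps

L = 4608 bits.
Propagation delay = 85.5 / 300000000 = 0.285 μs.
Transmission budget = 1.49 − 0.285 = 1.205 μs.
R ≥ L / t_tx = 4608 bits / 1.205e-06 s = 3.824 Gbps.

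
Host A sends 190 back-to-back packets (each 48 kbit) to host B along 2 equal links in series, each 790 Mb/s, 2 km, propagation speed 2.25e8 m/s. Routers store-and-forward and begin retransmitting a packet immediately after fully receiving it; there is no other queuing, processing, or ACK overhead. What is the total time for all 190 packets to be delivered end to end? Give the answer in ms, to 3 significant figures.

11.6 ms

Per-hop transmission t_tx = L/R = 48000/790000000 = 0.0607595 ms.
Per-hop propagation t_prop = 2000/225000000 = 0.00888889 ms.
Pipeline fill: first packet needs 2·t_tx to clear all hops; remaining 189 packets each add one t_tx.
Total = (2+190-1)·t_tx + 2·t_prop = 191·0.0607595 + 2·0.00888889 = 11.6 ms.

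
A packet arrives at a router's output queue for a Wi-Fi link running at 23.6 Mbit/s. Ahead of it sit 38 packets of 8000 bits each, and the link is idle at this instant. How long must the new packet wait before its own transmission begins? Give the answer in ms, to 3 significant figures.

Each queued packet: L/R = 8000/23600000 = 0.338983 ms.
38 queued → 12.8814 ms.
Queuing delay = 12.9 ms.

12.9 ms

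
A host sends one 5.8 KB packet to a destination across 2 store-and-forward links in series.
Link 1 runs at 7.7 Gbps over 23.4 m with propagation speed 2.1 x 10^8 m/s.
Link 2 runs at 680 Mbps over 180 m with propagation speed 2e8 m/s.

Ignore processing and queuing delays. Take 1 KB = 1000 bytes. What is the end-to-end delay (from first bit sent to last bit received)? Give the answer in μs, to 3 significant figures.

75.3 μs

L = 46400 bits.
Transmission delays (L/R per hop): 6.02597, 68.2353 μs; sum = 74.2613 μs.
Propagation delays (d/s per hop): 0.111429, 0.9 μs; sum = 1.01143 μs.
End-to-end = 75.3 μs.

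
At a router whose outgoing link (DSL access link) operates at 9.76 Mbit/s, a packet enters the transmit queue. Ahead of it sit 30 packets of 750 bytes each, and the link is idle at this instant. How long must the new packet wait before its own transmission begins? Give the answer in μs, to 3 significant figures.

Each queued packet: L/R = 6000/9760000 = 614.754 μs.
30 queued → 18442.6 μs.
Queuing delay = 18400 μs.

18400 μs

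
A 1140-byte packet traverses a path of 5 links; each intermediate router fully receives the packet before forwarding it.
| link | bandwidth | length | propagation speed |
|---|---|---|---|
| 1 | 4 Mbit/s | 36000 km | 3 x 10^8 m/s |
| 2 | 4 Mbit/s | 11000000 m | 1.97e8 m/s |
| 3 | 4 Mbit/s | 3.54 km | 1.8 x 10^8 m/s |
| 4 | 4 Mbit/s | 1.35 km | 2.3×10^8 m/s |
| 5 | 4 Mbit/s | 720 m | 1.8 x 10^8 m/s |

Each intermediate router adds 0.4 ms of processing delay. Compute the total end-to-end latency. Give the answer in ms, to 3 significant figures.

189 ms

L = 1140 × 8 = 9120 bits.
Transmission delay per hop = L/R = 9120/4000000 = 2.28 ms; 5 hops → 11.4 ms.
Propagation delays (d/s per hop): 120, 55.8376, 0.0196667, 0.00586957, 0.004 ms; sum = 175.867 ms.
Processing at 4 router(s): 4 × 0.4 ms = 1.6 ms.
End-to-end = 189 ms.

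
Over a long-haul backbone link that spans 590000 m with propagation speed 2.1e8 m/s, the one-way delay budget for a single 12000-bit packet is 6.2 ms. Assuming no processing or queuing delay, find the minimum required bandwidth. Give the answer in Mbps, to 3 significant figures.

Propagation delay = 590000 / 210000000 = 2.80952 ms.
Transmission budget = 6.2 − 2.80952 = 3.39048 ms.
R ≥ L / t_tx = 12000 bits / 0.00339048 s = 3.54 Mbps.

3.54 Mbps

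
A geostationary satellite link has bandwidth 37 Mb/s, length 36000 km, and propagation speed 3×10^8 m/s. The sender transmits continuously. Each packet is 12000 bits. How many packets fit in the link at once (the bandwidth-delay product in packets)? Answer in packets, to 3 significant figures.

370 packets

Propagation delay = 36000000 / 300000000 = 0.12 s.
BDP = R × t_prop = 37000000 × 0.12 = 4440000 bits.
In packets of 12000 bits: 370 packets.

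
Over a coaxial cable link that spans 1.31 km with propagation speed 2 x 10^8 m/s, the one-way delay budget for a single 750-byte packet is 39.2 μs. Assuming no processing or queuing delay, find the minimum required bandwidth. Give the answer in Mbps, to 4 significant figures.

183.8 Mbps

L = 6000 bits.
Propagation delay = 1310 / 200000000 = 6.55 μs.
Transmission budget = 39.2 − 6.55 = 32.65 μs.
R ≥ L / t_tx = 6000 bits / 3.265e-05 s = 183.8 Mbps.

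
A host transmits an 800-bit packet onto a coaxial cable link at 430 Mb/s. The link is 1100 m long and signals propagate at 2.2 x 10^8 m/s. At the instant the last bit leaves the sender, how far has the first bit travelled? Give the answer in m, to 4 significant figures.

409.3 m

t_tx = L/R = 800/430000000 = 1.86047e-06 s.
Distance = s × t_tx = 2.2e+08 × 1.86047e-06 = 409.3 m.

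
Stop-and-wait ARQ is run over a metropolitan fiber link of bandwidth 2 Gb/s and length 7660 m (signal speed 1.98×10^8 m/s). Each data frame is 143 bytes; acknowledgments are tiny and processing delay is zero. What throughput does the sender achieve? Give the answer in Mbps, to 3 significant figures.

t_tx = L/R = 1144/2000000000 = 5.72e-07 s.
t_prop = 7660/198000000 = 3.86869e-05 s; RTT = 7.73737e-05 s.
Cycle = t_tx + RTT = 7.79457e-05 s.
Throughput = L / cycle = 1144 / 7.79457e-05 = 14.7 Mbps.

14.7 Mbps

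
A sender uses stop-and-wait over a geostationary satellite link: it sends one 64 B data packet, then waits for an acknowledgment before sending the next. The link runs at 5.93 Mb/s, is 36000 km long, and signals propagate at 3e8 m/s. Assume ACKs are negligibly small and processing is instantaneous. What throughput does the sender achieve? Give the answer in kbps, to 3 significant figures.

t_tx = L/R = 512/5930000 = 8.63406e-05 s.
t_prop = 36000000/300000000 = 0.12 s; RTT = 0.24 s.
Cycle = t_tx + RTT = 0.240086 s.
Throughput = L / cycle = 512 / 0.240086 = 2.13 kbps.

2.13 kbps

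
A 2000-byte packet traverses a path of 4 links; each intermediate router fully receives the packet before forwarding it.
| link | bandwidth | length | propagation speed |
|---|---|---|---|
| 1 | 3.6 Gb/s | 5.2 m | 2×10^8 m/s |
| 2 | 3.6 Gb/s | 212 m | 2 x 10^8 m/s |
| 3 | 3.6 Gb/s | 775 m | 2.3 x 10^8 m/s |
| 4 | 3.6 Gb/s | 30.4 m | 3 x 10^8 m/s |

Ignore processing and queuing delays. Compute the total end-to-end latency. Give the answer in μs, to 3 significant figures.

L = 2000 × 8 = 16000 bits.
Transmission delay per hop = L/R = 16000/3600000000 = 4.44444 μs; 4 hops → 17.7778 μs.
Propagation delays (d/s per hop): 0.026, 1.06, 3.36957, 0.101333 μs; sum = 4.5569 μs.
End-to-end = 22.3 μs.

22.3 μs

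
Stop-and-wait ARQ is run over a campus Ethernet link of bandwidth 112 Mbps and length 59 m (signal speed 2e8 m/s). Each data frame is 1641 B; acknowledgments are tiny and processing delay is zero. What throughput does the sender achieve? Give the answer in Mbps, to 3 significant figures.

t_tx = L/R = 13128/112000000 = 0.000117214 s.
t_prop = 59/200000000 = 2.95e-07 s; RTT = 5.9e-07 s.
Cycle = t_tx + RTT = 0.000117804 s.
Throughput = L / cycle = 13128 / 0.000117804 = 111 Mbps.

111 Mbps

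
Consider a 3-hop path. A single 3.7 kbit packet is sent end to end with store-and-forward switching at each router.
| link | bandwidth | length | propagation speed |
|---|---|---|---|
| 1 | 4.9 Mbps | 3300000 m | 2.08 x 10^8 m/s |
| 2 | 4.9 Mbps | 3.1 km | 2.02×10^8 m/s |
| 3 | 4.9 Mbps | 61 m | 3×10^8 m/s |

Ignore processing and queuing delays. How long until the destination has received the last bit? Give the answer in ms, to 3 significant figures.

18.1 ms

L = 3700 bits.
Transmission delay per hop = L/R = 3700/4900000 = 0.755102 ms; 3 hops → 2.26531 ms.
Propagation delays (d/s per hop): 15.8654, 0.0153465, 0.000203333 ms; sum = 15.8809 ms.
End-to-end = 18.1 ms.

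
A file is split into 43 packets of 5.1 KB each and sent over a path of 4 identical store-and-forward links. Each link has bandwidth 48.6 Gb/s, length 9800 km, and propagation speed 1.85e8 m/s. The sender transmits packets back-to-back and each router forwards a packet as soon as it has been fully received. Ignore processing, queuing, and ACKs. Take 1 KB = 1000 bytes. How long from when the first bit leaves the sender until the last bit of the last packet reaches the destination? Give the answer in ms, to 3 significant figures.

Per-hop transmission t_tx = L/R = 40800/48600000000 = 0.000839506 ms.
Per-hop propagation t_prop = 9800000/185000000 = 52.973 ms.
Pipeline fill: first packet needs 4·t_tx to clear all hops; remaining 42 packets each add one t_tx.
Total = (4+43-1)·t_tx + 4·t_prop = 46·0.000839506 + 4·52.973 = 212 ms.

212 ms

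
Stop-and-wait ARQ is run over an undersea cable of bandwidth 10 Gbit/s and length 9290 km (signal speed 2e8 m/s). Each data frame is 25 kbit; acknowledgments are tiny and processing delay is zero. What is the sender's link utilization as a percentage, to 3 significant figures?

0.00269 %

t_tx = L/R = 25000/10000000000 = 2.5e-06 s.
t_prop = 9290000/200000000 = 0.04645 s; RTT = 0.0929 s.
Cycle = t_tx + RTT = 0.0929025 s.
Utilization = t_tx / cycle = 2.5e-06/0.0929025 = 0.00269 %.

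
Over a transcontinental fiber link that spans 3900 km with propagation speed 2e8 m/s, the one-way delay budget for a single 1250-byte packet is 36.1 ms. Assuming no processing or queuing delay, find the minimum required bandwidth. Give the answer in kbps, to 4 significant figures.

L = 10000 bits.
Propagation delay = 3900000 / 200000000 = 19.5 ms.
Transmission budget = 36.1 − 19.5 = 16.6 ms.
R ≥ L / t_tx = 10000 bits / 0.0166 s = 602.4 kbps.

602.4 kbps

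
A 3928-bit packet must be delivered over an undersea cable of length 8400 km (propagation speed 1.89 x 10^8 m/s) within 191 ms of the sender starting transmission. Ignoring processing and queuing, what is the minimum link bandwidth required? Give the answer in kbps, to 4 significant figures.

26.80 kbps

Propagation delay = 8400000 / 189000000 = 44.4444 ms.
Transmission budget = 191 − 44.4444 = 146.556 ms.
R ≥ L / t_tx = 3928 bits / 0.146556 s = 26.80 kbps.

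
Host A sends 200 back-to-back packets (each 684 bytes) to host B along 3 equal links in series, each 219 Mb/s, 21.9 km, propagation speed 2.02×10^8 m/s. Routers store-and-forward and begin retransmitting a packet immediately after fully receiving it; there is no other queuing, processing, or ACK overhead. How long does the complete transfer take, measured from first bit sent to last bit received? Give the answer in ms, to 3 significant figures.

5.37 ms

Per-hop transmission t_tx = L/R = 5472/219000000 = 0.0249863 ms.
Per-hop propagation t_prop = 21900/202000000 = 0.108416 ms.
Pipeline fill: first packet needs 3·t_tx to clear all hops; remaining 199 packets each add one t_tx.
Total = (3+200-1)·t_tx + 3·t_prop = 202·0.0249863 + 3·0.108416 = 5.37 ms.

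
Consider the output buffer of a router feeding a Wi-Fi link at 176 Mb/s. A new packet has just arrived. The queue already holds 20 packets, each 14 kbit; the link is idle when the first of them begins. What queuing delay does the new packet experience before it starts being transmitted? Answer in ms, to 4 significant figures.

Each queued packet: L/R = 14000/176000000 = 0.0795455 ms.
20 queued → 1.59091 ms.
Queuing delay = 1.591 ms.

1.591 ms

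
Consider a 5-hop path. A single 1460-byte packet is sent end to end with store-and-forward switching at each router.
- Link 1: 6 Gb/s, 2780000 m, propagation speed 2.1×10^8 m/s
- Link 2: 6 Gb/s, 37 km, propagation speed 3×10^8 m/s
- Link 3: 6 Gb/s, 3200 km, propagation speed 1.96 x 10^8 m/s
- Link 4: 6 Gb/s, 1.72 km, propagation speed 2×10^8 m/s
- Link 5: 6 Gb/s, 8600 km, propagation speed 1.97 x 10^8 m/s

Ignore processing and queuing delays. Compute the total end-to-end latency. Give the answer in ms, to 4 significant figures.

L = 1460 × 8 = 11680 bits.
Transmission delay per hop = L/R = 11680/6000000000 = 0.00194667 ms; 5 hops → 0.00973333 ms.
Propagation delays (d/s per hop): 13.2381, 0.123333, 16.3265, 0.0086, 43.6548 ms; sum = 73.3514 ms.
End-to-end = 73.36 ms.

73.36 ms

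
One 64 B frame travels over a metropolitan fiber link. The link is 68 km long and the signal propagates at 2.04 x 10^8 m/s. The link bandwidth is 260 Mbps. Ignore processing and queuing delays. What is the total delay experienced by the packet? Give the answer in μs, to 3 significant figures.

335 μs

L = 64 × 8 = 512 bits.
Transmission delay = L/R = 512 / 260000000 = 1.96923 μs.
Propagation delay = d/s = 68000 m / 204000000 m/s = 333.333 μs.
Total = 335 μs.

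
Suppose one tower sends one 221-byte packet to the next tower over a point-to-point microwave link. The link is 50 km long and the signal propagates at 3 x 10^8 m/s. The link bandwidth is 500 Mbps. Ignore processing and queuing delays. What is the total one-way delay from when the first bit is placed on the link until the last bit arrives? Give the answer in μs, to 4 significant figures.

L = 221 × 8 = 1768 bits.
Transmission delay = L/R = 1768 / 500000000 = 3.536 μs.
Propagation delay = d/s = 50000 m / 300000000 m/s = 166.667 μs.
Total = 170.2 μs.

170.2 μs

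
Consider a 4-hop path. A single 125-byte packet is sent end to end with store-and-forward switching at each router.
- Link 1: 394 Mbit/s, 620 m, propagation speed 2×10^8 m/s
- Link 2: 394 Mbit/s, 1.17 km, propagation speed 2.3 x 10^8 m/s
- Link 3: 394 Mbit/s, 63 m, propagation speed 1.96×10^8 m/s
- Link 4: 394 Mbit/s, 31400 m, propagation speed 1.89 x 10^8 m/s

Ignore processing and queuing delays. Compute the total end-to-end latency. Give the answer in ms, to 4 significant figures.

L = 125 × 8 = 1000 bits.
Transmission delay per hop = L/R = 1000/394000000 = 0.00253807 ms; 4 hops → 0.0101523 ms.
Propagation delays (d/s per hop): 0.0031, 0.00508696, 0.000321429, 0.166138 ms; sum = 0.174646 ms.
End-to-end = 0.1848 ms.

0.1848 ms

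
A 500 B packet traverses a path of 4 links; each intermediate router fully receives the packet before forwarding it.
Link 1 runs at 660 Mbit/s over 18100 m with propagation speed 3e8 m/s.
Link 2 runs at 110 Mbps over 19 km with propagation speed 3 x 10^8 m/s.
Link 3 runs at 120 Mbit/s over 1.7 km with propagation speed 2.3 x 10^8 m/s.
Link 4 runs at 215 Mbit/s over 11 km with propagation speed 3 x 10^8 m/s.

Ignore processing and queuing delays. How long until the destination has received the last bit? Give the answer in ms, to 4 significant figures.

L = 500 × 8 = 4000 bits.
Transmission delays (L/R per hop): 0.00606061, 0.0363636, 0.0333333, 0.0186047 ms; sum = 0.0943622 ms.
Propagation delays (d/s per hop): 0.0603333, 0.0633333, 0.0073913, 0.0366667 ms; sum = 0.167725 ms.
End-to-end = 0.2621 ms.

0.2621 ms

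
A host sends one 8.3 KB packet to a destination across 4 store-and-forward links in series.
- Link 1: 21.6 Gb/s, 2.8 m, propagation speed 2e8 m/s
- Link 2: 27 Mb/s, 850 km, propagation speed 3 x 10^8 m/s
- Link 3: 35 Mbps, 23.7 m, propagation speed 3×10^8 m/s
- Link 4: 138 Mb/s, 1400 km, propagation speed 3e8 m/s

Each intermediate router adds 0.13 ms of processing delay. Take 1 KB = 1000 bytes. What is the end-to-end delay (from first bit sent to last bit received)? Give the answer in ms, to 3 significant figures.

12.7 ms

L = 66400 bits.
Transmission delays (L/R per hop): 0.00307407, 2.45926, 1.89714, 0.481159 ms; sum = 4.84064 ms.
Propagation delays (d/s per hop): 1.4e-05, 2.83333, 7.9e-05, 4.66667 ms; sum = 7.50009 ms.
Processing at 3 router(s): 3 × 0.13 ms = 0.39 ms.
End-to-end = 12.7 ms.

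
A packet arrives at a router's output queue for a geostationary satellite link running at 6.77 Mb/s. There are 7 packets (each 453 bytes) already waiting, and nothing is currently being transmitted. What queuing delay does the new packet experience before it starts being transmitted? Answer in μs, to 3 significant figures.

3750 μs

Each queued packet: L/R = 3624/6770000 = 535.303 μs.
7 queued → 3747.12 μs.
Queuing delay = 3750 μs.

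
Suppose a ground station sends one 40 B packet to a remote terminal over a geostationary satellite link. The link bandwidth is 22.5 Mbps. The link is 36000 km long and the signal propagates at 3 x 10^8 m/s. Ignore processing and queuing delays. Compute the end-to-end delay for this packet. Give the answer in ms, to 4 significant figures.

L = 40 × 8 = 320 bits.
Transmission delay = L/R = 320 / 22500000 = 0.0142222 ms.
Propagation delay = d/s = 36000000 m / 300000000 m/s = 120 ms.
Total = 120.0 ms.

120.0 ms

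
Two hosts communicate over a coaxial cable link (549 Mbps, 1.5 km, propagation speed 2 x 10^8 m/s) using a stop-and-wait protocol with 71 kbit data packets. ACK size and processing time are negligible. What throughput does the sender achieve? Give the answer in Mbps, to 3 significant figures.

492 Mbps

t_tx = L/R = 71000/549000000 = 0.000129326 s.
t_prop = 1500/200000000 = 7.5e-06 s; RTT = 1.5e-05 s.
Cycle = t_tx + RTT = 0.000144326 s.
Throughput = L / cycle = 71000 / 0.000144326 = 492 Mbps.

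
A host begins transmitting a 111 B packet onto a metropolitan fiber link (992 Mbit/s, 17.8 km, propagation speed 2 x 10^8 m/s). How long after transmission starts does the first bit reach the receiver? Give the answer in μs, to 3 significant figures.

89.0 μs

First bit experiences only propagation delay: d/s = 17800/200000000 = 89.0 μs.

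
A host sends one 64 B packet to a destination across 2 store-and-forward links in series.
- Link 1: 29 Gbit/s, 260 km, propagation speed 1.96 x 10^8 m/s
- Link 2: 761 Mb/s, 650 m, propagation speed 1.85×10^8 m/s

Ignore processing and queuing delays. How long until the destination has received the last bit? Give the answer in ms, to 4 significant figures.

1.331 ms

L = 64 × 8 = 512 bits.
Transmission delays (L/R per hop): 1.76552e-05, 0.000672799 ms; sum = 0.000690454 ms.
Propagation delays (d/s per hop): 1.32653, 0.00351351 ms; sum = 1.33004 ms.
End-to-end = 1.331 ms.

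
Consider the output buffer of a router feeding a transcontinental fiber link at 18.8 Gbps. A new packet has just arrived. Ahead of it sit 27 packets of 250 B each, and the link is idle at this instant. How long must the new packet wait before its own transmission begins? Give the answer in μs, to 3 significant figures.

2.87 μs

Each queued packet: L/R = 2000/18800000000 = 0.106383 μs.
27 queued → 2.87234 μs.
Queuing delay = 2.87 μs.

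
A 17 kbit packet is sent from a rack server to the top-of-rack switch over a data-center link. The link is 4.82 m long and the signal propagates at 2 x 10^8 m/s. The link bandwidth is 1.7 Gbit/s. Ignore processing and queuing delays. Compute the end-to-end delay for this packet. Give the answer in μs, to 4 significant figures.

L = 17000 bits.
Transmission delay = L/R = 17000 / 1700000000 = 10 μs.
Propagation delay = d/s = 4.82 m / 200000000 m/s = 0.0241 μs.
Total = 10.02 μs.

10.02 μs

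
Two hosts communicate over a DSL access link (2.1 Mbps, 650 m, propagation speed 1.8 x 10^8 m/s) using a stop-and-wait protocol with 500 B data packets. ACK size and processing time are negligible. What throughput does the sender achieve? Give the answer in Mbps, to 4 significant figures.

t_tx = L/R = 4000/2100000 = 0.00190476 s.
t_prop = 650/180000000 = 3.61111e-06 s; RTT = 7.22222e-06 s.
Cycle = t_tx + RTT = 0.00191198 s.
Throughput = L / cycle = 4000 / 0.00191198 = 2.092 Mbps.

2.092 Mbps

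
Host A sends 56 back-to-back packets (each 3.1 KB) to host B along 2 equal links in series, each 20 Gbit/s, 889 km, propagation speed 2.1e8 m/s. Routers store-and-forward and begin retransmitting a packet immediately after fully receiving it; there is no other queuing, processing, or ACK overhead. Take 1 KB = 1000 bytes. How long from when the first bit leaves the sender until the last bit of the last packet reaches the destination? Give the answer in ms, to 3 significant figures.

8.54 ms

Per-hop transmission t_tx = L/R = 24800/20000000000 = 0.00124 ms.
Per-hop propagation t_prop = 889000/210000000 = 4.23333 ms.
Pipeline fill: first packet needs 2·t_tx to clear all hops; remaining 55 packets each add one t_tx.
Total = (2+56-1)·t_tx + 2·t_prop = 57·0.00124 + 2·4.23333 = 8.54 ms.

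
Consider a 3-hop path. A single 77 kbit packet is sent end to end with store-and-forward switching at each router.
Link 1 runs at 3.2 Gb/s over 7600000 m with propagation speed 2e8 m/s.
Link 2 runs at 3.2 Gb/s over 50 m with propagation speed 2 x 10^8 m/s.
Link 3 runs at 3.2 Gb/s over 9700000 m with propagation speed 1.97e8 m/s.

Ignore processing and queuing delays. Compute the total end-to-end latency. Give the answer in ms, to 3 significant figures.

L = 77000 bits.
Transmission delay per hop = L/R = 77000/3200000000 = 0.0240625 ms; 3 hops → 0.0721875 ms.
Propagation delays (d/s per hop): 38, 0.00025, 49.2386 ms; sum = 87.2388 ms.
End-to-end = 87.3 ms.

87.3 ms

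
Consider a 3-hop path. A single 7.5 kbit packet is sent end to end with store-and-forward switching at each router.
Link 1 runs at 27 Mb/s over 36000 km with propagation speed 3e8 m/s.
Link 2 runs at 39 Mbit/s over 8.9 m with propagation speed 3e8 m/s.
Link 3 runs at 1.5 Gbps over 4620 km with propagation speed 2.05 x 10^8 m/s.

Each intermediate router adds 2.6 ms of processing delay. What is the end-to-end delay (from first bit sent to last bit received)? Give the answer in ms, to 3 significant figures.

L = 7500 bits.
Transmission delays (L/R per hop): 0.277778, 0.192308, 0.005 ms; sum = 0.475085 ms.
Propagation delays (d/s per hop): 120, 2.96667e-05, 22.5366 ms; sum = 142.537 ms.
Processing at 2 router(s): 2 × 2.6 ms = 5.2 ms.
End-to-end = 148 ms.

148 ms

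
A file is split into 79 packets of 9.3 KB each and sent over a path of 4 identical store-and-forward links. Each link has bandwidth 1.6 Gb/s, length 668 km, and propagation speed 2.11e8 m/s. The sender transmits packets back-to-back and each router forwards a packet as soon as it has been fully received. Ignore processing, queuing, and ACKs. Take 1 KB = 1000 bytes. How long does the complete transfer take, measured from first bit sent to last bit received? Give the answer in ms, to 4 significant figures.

16.48 ms

Per-hop transmission t_tx = L/R = 74400/1600000000 = 0.0465 ms.
Per-hop propagation t_prop = 668000/211000000 = 3.16588 ms.
Pipeline fill: first packet needs 4·t_tx to clear all hops; remaining 78 packets each add one t_tx.
Total = (4+79-1)·t_tx + 4·t_prop = 82·0.0465 + 4·3.16588 = 16.48 ms.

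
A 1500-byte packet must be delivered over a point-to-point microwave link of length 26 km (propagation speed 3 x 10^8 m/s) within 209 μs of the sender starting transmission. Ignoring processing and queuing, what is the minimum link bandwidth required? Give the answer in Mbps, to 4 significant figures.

L = 12000 bits.
Propagation delay = 26000 / 300000000 = 86.6667 μs.
Transmission budget = 209 − 86.6667 = 122.333 μs.
R ≥ L / t_tx = 12000 bits / 0.000122333 s = 98.09 Mbps.

98.09 Mbps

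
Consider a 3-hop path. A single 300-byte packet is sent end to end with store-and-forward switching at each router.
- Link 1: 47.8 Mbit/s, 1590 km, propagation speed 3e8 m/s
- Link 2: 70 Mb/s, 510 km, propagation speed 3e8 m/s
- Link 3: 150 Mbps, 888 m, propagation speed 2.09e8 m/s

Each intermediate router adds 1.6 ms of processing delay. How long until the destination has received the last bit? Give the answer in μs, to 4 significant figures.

L = 300 × 8 = 2400 bits.
Transmission delays (L/R per hop): 50.2092, 34.2857, 16 μs; sum = 100.495 μs.
Propagation delays (d/s per hop): 5300, 1700, 4.2488 μs; sum = 7004.25 μs.
Processing at 2 router(s): 2 × 1.6 ms = 3200 μs.
End-to-end = 10300 μs.

10300 μs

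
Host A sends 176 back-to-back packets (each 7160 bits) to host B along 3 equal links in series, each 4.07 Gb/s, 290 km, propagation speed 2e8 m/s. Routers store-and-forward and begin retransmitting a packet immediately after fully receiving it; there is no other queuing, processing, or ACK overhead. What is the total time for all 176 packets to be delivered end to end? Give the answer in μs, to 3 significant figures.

4660 μs

Per-hop transmission t_tx = L/R = 7160/4.07e+09 = 1.75921 μs.
Per-hop propagation t_prop = 290000/200000000 = 1450 μs.
Pipeline fill: first packet needs 3·t_tx to clear all hops; remaining 175 packets each add one t_tx.
Total = (3+176-1)·t_tx + 3·t_prop = 178·1.75921 + 3·1450 = 4660 μs.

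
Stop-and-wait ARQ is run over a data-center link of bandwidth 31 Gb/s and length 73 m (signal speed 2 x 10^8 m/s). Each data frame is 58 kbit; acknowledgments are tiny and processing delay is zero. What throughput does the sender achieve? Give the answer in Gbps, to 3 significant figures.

t_tx = L/R = 58000/31000000000 = 1.87097e-06 s.
t_prop = 73/200000000 = 3.65e-07 s; RTT = 7.3e-07 s.
Cycle = t_tx + RTT = 2.60097e-06 s.
Throughput = L / cycle = 58000 / 2.60097e-06 = 22.3 Gbps.

22.3 Gbps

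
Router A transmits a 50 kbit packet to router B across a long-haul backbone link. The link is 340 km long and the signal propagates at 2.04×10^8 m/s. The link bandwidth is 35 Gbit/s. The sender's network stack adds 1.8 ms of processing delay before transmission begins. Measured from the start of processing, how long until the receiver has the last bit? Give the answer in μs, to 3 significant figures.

L = 50000 bits.
Transmission delay = L/R = 50000 / 35000000000 = 1.42857 μs.
Propagation delay = d/s = 340000 m / 204000000 m/s = 1666.67 μs.
Plus processing delay 1.8 ms = 1800 μs.
Total = 3470 μs.

3470 μs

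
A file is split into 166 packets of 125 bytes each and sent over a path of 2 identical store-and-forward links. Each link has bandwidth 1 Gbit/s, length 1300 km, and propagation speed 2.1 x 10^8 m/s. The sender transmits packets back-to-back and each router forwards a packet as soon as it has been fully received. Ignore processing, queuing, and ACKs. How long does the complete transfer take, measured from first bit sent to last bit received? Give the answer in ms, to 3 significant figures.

Per-hop transmission t_tx = L/R = 1000/1000000000 = 0.001 ms.
Per-hop propagation t_prop = 1300000/210000000 = 6.19048 ms.
Pipeline fill: first packet needs 2·t_tx to clear all hops; remaining 165 packets each add one t_tx.
Total = (2+166-1)·t_tx + 2·t_prop = 167·0.001 + 2·6.19048 = 12.5 ms.

12.5 ms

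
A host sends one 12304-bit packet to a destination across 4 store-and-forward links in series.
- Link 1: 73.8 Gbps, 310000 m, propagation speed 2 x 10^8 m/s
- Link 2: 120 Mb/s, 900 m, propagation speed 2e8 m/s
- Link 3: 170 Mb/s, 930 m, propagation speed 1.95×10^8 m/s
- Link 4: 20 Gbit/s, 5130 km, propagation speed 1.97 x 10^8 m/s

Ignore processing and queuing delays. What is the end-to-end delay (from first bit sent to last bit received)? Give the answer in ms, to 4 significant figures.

Transmission delays (L/R per hop): 0.000166721, 0.102533, 0.0723765, 0.0006152 ms; sum = 0.175692 ms.
Propagation delays (d/s per hop): 1.55, 0.0045, 0.00476923, 26.0406 ms; sum = 27.5999 ms.
End-to-end = 27.78 ms.

27.78 ms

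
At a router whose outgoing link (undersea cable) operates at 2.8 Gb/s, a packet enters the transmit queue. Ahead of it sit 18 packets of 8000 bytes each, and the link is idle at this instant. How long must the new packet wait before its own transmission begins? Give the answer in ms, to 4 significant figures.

Each queued packet: L/R = 64000/2800000000 = 0.0228571 ms.
18 queued → 0.411429 ms.
Queuing delay = 0.4114 ms.

0.4114 ms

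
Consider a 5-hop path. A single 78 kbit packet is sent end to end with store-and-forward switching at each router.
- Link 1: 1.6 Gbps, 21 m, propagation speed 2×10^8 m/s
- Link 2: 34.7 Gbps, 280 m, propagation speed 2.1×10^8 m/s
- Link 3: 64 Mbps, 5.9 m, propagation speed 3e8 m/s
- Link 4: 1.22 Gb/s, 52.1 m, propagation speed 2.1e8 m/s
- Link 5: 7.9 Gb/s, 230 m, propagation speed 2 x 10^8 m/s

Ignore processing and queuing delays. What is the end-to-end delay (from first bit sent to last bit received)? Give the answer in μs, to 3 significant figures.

L = 78000 bits.
Transmission delays (L/R per hop): 48.75, 2.24784, 1218.75, 63.9344, 9.87342 μs; sum = 1343.56 μs.
Propagation delays (d/s per hop): 0.105, 1.33333, 0.0196667, 0.248095, 1.15 μs; sum = 2.8561 μs.
End-to-end = 1350 μs.

1350 μs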